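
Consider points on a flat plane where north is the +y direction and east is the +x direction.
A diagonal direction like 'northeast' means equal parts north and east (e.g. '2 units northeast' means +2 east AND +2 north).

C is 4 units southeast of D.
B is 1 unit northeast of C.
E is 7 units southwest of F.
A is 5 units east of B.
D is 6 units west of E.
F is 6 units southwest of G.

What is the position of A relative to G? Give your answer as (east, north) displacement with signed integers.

Place G at the origin (east=0, north=0).
  F is 6 units southwest of G: delta (east=-6, north=-6); F at (east=-6, north=-6).
  E is 7 units southwest of F: delta (east=-7, north=-7); E at (east=-13, north=-13).
  D is 6 units west of E: delta (east=-6, north=+0); D at (east=-19, north=-13).
  C is 4 units southeast of D: delta (east=+4, north=-4); C at (east=-15, north=-17).
  B is 1 unit northeast of C: delta (east=+1, north=+1); B at (east=-14, north=-16).
  A is 5 units east of B: delta (east=+5, north=+0); A at (east=-9, north=-16).
Therefore A relative to G: (east=-9, north=-16).

Answer: A is at (east=-9, north=-16) relative to G.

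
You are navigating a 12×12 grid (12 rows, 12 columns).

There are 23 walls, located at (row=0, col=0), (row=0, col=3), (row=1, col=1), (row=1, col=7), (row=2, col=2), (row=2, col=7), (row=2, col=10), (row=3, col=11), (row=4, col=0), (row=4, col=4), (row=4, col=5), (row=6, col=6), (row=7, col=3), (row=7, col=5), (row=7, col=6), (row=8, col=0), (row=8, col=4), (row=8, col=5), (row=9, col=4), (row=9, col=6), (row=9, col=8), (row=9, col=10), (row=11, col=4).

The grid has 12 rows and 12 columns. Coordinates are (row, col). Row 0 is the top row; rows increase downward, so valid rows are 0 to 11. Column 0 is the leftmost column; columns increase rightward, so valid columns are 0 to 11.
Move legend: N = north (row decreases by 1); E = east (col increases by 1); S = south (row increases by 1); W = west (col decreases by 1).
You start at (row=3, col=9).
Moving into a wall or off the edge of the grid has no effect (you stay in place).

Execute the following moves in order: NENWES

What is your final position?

Answer: Final position: (row=2, col=9)

Derivation:
Start: (row=3, col=9)
  N (north): (row=3, col=9) -> (row=2, col=9)
  E (east): blocked, stay at (row=2, col=9)
  N (north): (row=2, col=9) -> (row=1, col=9)
  W (west): (row=1, col=9) -> (row=1, col=8)
  E (east): (row=1, col=8) -> (row=1, col=9)
  S (south): (row=1, col=9) -> (row=2, col=9)
Final: (row=2, col=9)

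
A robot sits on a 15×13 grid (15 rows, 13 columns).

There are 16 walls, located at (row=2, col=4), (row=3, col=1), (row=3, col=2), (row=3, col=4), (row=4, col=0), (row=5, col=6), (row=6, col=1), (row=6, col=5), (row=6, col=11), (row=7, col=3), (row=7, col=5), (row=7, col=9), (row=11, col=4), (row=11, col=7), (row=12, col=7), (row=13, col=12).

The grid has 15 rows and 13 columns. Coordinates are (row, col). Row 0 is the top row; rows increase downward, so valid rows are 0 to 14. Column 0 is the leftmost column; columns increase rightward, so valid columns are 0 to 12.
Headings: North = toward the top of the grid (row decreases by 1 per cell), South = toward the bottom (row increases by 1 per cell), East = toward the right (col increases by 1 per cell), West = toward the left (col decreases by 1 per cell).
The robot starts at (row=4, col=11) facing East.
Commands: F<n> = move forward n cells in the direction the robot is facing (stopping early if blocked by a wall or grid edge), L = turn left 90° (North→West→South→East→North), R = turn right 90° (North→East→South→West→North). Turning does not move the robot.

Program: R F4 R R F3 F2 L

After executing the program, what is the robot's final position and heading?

Start: (row=4, col=11), facing East
  R: turn right, now facing South
  F4: move forward 1/4 (blocked), now at (row=5, col=11)
  R: turn right, now facing West
  R: turn right, now facing North
  F3: move forward 3, now at (row=2, col=11)
  F2: move forward 2, now at (row=0, col=11)
  L: turn left, now facing West
Final: (row=0, col=11), facing West

Answer: Final position: (row=0, col=11), facing West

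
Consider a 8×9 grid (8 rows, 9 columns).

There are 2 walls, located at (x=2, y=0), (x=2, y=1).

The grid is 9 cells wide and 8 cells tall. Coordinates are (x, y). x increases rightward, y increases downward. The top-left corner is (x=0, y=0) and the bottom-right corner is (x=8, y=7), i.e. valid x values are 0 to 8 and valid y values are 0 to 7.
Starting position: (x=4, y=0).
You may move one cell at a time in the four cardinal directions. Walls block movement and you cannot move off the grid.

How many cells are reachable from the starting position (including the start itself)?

Answer: Reachable cells: 70

Derivation:
BFS flood-fill from (x=4, y=0):
  Distance 0: (x=4, y=0)
  Distance 1: (x=3, y=0), (x=5, y=0), (x=4, y=1)
  Distance 2: (x=6, y=0), (x=3, y=1), (x=5, y=1), (x=4, y=2)
  Distance 3: (x=7, y=0), (x=6, y=1), (x=3, y=2), (x=5, y=2), (x=4, y=3)
  Distance 4: (x=8, y=0), (x=7, y=1), (x=2, y=2), (x=6, y=2), (x=3, y=3), (x=5, y=3), (x=4, y=4)
  Distance 5: (x=8, y=1), (x=1, y=2), (x=7, y=2), (x=2, y=3), (x=6, y=3), (x=3, y=4), (x=5, y=4), (x=4, y=5)
  Distance 6: (x=1, y=1), (x=0, y=2), (x=8, y=2), (x=1, y=3), (x=7, y=3), (x=2, y=4), (x=6, y=4), (x=3, y=5), (x=5, y=5), (x=4, y=6)
  Distance 7: (x=1, y=0), (x=0, y=1), (x=0, y=3), (x=8, y=3), (x=1, y=4), (x=7, y=4), (x=2, y=5), (x=6, y=5), (x=3, y=6), (x=5, y=6), (x=4, y=7)
  Distance 8: (x=0, y=0), (x=0, y=4), (x=8, y=4), (x=1, y=5), (x=7, y=5), (x=2, y=6), (x=6, y=6), (x=3, y=7), (x=5, y=7)
  Distance 9: (x=0, y=5), (x=8, y=5), (x=1, y=6), (x=7, y=6), (x=2, y=7), (x=6, y=7)
  Distance 10: (x=0, y=6), (x=8, y=6), (x=1, y=7), (x=7, y=7)
  Distance 11: (x=0, y=7), (x=8, y=7)
Total reachable: 70 (grid has 70 open cells total)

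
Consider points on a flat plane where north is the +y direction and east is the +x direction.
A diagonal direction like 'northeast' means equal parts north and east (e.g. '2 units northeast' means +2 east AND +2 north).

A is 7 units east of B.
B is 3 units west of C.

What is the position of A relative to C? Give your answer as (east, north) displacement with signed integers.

Place C at the origin (east=0, north=0).
  B is 3 units west of C: delta (east=-3, north=+0); B at (east=-3, north=0).
  A is 7 units east of B: delta (east=+7, north=+0); A at (east=4, north=0).
Therefore A relative to C: (east=4, north=0).

Answer: A is at (east=4, north=0) relative to C.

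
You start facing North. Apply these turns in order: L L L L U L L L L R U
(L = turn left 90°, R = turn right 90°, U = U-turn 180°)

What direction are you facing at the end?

Answer: Final heading: East

Derivation:
Start: North
  L (left (90° counter-clockwise)) -> West
  L (left (90° counter-clockwise)) -> South
  L (left (90° counter-clockwise)) -> East
  L (left (90° counter-clockwise)) -> North
  U (U-turn (180°)) -> South
  L (left (90° counter-clockwise)) -> East
  L (left (90° counter-clockwise)) -> North
  L (left (90° counter-clockwise)) -> West
  L (left (90° counter-clockwise)) -> South
  R (right (90° clockwise)) -> West
  U (U-turn (180°)) -> East
Final: East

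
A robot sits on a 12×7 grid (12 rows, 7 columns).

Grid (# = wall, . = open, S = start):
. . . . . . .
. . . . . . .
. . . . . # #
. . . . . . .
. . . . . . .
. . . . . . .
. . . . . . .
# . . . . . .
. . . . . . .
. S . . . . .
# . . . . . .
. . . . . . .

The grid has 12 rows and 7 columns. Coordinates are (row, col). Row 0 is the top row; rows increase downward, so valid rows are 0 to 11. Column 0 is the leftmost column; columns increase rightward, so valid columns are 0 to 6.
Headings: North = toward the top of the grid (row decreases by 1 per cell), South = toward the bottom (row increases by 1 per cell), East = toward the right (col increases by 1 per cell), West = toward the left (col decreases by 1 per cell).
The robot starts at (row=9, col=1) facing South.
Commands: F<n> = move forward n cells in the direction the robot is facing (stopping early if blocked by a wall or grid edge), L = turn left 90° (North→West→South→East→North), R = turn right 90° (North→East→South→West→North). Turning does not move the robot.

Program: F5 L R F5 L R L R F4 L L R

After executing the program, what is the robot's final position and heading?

Answer: Final position: (row=11, col=1), facing East

Derivation:
Start: (row=9, col=1), facing South
  F5: move forward 2/5 (blocked), now at (row=11, col=1)
  L: turn left, now facing East
  R: turn right, now facing South
  F5: move forward 0/5 (blocked), now at (row=11, col=1)
  L: turn left, now facing East
  R: turn right, now facing South
  L: turn left, now facing East
  R: turn right, now facing South
  F4: move forward 0/4 (blocked), now at (row=11, col=1)
  L: turn left, now facing East
  L: turn left, now facing North
  R: turn right, now facing East
Final: (row=11, col=1), facing East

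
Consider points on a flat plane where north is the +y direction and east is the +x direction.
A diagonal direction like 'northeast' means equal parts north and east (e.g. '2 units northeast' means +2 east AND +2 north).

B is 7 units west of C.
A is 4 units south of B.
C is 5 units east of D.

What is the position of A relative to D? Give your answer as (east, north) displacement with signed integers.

Answer: A is at (east=-2, north=-4) relative to D.

Derivation:
Place D at the origin (east=0, north=0).
  C is 5 units east of D: delta (east=+5, north=+0); C at (east=5, north=0).
  B is 7 units west of C: delta (east=-7, north=+0); B at (east=-2, north=0).
  A is 4 units south of B: delta (east=+0, north=-4); A at (east=-2, north=-4).
Therefore A relative to D: (east=-2, north=-4).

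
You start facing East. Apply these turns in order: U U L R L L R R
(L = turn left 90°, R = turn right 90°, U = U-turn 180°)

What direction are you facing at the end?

Answer: Final heading: East

Derivation:
Start: East
  U (U-turn (180°)) -> West
  U (U-turn (180°)) -> East
  L (left (90° counter-clockwise)) -> North
  R (right (90° clockwise)) -> East
  L (left (90° counter-clockwise)) -> North
  L (left (90° counter-clockwise)) -> West
  R (right (90° clockwise)) -> North
  R (right (90° clockwise)) -> East
Final: East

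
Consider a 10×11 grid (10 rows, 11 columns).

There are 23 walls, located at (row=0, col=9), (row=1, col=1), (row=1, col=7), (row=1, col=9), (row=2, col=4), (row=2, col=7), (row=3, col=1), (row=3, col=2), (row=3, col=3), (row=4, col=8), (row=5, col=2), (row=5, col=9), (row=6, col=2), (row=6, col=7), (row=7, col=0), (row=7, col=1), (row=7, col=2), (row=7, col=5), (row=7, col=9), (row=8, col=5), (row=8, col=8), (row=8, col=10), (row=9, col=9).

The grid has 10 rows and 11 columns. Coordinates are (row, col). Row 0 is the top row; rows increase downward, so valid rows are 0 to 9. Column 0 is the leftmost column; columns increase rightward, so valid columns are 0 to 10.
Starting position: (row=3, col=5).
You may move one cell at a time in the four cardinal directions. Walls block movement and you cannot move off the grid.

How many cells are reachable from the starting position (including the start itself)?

BFS flood-fill from (row=3, col=5):
  Distance 0: (row=3, col=5)
  Distance 1: (row=2, col=5), (row=3, col=4), (row=3, col=6), (row=4, col=5)
  Distance 2: (row=1, col=5), (row=2, col=6), (row=3, col=7), (row=4, col=4), (row=4, col=6), (row=5, col=5)
  Distance 3: (row=0, col=5), (row=1, col=4), (row=1, col=6), (row=3, col=8), (row=4, col=3), (row=4, col=7), (row=5, col=4), (row=5, col=6), (row=6, col=5)
  Distance 4: (row=0, col=4), (row=0, col=6), (row=1, col=3), (row=2, col=8), (row=3, col=9), (row=4, col=2), (row=5, col=3), (row=5, col=7), (row=6, col=4), (row=6, col=6)
  Distance 5: (row=0, col=3), (row=0, col=7), (row=1, col=2), (row=1, col=8), (row=2, col=3), (row=2, col=9), (row=3, col=10), (row=4, col=1), (row=4, col=9), (row=5, col=8), (row=6, col=3), (row=7, col=4), (row=7, col=6)
  Distance 6: (row=0, col=2), (row=0, col=8), (row=2, col=2), (row=2, col=10), (row=4, col=0), (row=4, col=10), (row=5, col=1), (row=6, col=8), (row=7, col=3), (row=7, col=7), (row=8, col=4), (row=8, col=6)
  Distance 7: (row=0, col=1), (row=1, col=10), (row=2, col=1), (row=3, col=0), (row=5, col=0), (row=5, col=10), (row=6, col=1), (row=6, col=9), (row=7, col=8), (row=8, col=3), (row=8, col=7), (row=9, col=4), (row=9, col=6)
  Distance 8: (row=0, col=0), (row=0, col=10), (row=2, col=0), (row=6, col=0), (row=6, col=10), (row=8, col=2), (row=9, col=3), (row=9, col=5), (row=9, col=7)
  Distance 9: (row=1, col=0), (row=7, col=10), (row=8, col=1), (row=9, col=2), (row=9, col=8)
  Distance 10: (row=8, col=0), (row=9, col=1)
  Distance 11: (row=9, col=0)
Total reachable: 85 (grid has 87 open cells total)

Answer: Reachable cells: 85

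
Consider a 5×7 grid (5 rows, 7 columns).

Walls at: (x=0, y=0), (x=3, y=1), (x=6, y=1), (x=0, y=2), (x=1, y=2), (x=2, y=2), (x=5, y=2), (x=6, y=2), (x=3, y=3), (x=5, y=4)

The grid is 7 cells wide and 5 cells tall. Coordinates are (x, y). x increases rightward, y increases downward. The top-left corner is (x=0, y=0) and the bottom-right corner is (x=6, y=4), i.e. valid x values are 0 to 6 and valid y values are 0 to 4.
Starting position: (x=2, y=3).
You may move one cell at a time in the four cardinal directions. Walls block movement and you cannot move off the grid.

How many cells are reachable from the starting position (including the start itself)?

Answer: Reachable cells: 25

Derivation:
BFS flood-fill from (x=2, y=3):
  Distance 0: (x=2, y=3)
  Distance 1: (x=1, y=3), (x=2, y=4)
  Distance 2: (x=0, y=3), (x=1, y=4), (x=3, y=4)
  Distance 3: (x=0, y=4), (x=4, y=4)
  Distance 4: (x=4, y=3)
  Distance 5: (x=4, y=2), (x=5, y=3)
  Distance 6: (x=4, y=1), (x=3, y=2), (x=6, y=3)
  Distance 7: (x=4, y=0), (x=5, y=1), (x=6, y=4)
  Distance 8: (x=3, y=0), (x=5, y=0)
  Distance 9: (x=2, y=0), (x=6, y=0)
  Distance 10: (x=1, y=0), (x=2, y=1)
  Distance 11: (x=1, y=1)
  Distance 12: (x=0, y=1)
Total reachable: 25 (grid has 25 open cells total)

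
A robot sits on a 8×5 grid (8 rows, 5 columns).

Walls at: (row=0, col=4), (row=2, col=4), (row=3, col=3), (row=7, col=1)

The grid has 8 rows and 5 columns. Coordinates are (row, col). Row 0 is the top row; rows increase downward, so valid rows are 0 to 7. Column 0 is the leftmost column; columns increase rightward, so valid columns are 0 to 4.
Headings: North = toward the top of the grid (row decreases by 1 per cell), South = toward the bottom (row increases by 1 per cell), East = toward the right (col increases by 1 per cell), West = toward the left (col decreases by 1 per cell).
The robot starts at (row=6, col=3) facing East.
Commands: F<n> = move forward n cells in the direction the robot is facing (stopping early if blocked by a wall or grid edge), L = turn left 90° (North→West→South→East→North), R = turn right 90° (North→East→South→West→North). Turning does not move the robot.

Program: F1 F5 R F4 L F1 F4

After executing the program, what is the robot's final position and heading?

Answer: Final position: (row=7, col=4), facing East

Derivation:
Start: (row=6, col=3), facing East
  F1: move forward 1, now at (row=6, col=4)
  F5: move forward 0/5 (blocked), now at (row=6, col=4)
  R: turn right, now facing South
  F4: move forward 1/4 (blocked), now at (row=7, col=4)
  L: turn left, now facing East
  F1: move forward 0/1 (blocked), now at (row=7, col=4)
  F4: move forward 0/4 (blocked), now at (row=7, col=4)
Final: (row=7, col=4), facing East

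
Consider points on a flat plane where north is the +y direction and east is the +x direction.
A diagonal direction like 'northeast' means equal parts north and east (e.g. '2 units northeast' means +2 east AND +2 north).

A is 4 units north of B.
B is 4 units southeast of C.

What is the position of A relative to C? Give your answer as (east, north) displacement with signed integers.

Answer: A is at (east=4, north=0) relative to C.

Derivation:
Place C at the origin (east=0, north=0).
  B is 4 units southeast of C: delta (east=+4, north=-4); B at (east=4, north=-4).
  A is 4 units north of B: delta (east=+0, north=+4); A at (east=4, north=0).
Therefore A relative to C: (east=4, north=0).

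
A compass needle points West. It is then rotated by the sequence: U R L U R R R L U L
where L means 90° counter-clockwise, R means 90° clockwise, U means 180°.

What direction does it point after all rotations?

Answer: Final heading: South

Derivation:
Start: West
  U (U-turn (180°)) -> East
  R (right (90° clockwise)) -> South
  L (left (90° counter-clockwise)) -> East
  U (U-turn (180°)) -> West
  R (right (90° clockwise)) -> North
  R (right (90° clockwise)) -> East
  R (right (90° clockwise)) -> South
  L (left (90° counter-clockwise)) -> East
  U (U-turn (180°)) -> West
  L (left (90° counter-clockwise)) -> South
Final: South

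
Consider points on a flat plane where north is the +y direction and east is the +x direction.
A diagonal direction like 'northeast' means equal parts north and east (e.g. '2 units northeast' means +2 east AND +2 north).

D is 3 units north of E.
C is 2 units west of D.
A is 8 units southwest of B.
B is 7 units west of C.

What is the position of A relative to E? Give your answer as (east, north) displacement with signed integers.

Answer: A is at (east=-17, north=-5) relative to E.

Derivation:
Place E at the origin (east=0, north=0).
  D is 3 units north of E: delta (east=+0, north=+3); D at (east=0, north=3).
  C is 2 units west of D: delta (east=-2, north=+0); C at (east=-2, north=3).
  B is 7 units west of C: delta (east=-7, north=+0); B at (east=-9, north=3).
  A is 8 units southwest of B: delta (east=-8, north=-8); A at (east=-17, north=-5).
Therefore A relative to E: (east=-17, north=-5).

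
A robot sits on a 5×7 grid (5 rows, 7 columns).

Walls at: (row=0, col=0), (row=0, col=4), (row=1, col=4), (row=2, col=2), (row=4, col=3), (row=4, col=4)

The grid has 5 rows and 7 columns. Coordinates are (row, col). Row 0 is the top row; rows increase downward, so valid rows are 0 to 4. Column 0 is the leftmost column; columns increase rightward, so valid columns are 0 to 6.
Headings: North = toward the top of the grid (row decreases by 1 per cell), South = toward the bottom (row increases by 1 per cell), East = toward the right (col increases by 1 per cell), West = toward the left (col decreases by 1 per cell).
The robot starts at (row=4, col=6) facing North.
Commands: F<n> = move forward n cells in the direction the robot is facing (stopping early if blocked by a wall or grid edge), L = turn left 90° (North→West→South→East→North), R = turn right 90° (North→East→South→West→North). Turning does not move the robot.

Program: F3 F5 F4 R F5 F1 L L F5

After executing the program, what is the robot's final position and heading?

Start: (row=4, col=6), facing North
  F3: move forward 3, now at (row=1, col=6)
  F5: move forward 1/5 (blocked), now at (row=0, col=6)
  F4: move forward 0/4 (blocked), now at (row=0, col=6)
  R: turn right, now facing East
  F5: move forward 0/5 (blocked), now at (row=0, col=6)
  F1: move forward 0/1 (blocked), now at (row=0, col=6)
  L: turn left, now facing North
  L: turn left, now facing West
  F5: move forward 1/5 (blocked), now at (row=0, col=5)
Final: (row=0, col=5), facing West

Answer: Final position: (row=0, col=5), facing West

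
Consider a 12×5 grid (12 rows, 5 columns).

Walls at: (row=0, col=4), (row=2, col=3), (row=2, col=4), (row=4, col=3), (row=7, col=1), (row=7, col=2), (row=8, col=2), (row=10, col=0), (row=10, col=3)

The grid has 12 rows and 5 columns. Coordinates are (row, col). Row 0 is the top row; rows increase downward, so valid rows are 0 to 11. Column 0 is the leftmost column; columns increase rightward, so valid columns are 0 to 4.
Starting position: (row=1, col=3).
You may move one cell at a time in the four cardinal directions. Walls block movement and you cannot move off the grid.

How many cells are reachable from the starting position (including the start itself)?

BFS flood-fill from (row=1, col=3):
  Distance 0: (row=1, col=3)
  Distance 1: (row=0, col=3), (row=1, col=2), (row=1, col=4)
  Distance 2: (row=0, col=2), (row=1, col=1), (row=2, col=2)
  Distance 3: (row=0, col=1), (row=1, col=0), (row=2, col=1), (row=3, col=2)
  Distance 4: (row=0, col=0), (row=2, col=0), (row=3, col=1), (row=3, col=3), (row=4, col=2)
  Distance 5: (row=3, col=0), (row=3, col=4), (row=4, col=1), (row=5, col=2)
  Distance 6: (row=4, col=0), (row=4, col=4), (row=5, col=1), (row=5, col=3), (row=6, col=2)
  Distance 7: (row=5, col=0), (row=5, col=4), (row=6, col=1), (row=6, col=3)
  Distance 8: (row=6, col=0), (row=6, col=4), (row=7, col=3)
  Distance 9: (row=7, col=0), (row=7, col=4), (row=8, col=3)
  Distance 10: (row=8, col=0), (row=8, col=4), (row=9, col=3)
  Distance 11: (row=8, col=1), (row=9, col=0), (row=9, col=2), (row=9, col=4)
  Distance 12: (row=9, col=1), (row=10, col=2), (row=10, col=4)
  Distance 13: (row=10, col=1), (row=11, col=2), (row=11, col=4)
  Distance 14: (row=11, col=1), (row=11, col=3)
  Distance 15: (row=11, col=0)
Total reachable: 51 (grid has 51 open cells total)

Answer: Reachable cells: 51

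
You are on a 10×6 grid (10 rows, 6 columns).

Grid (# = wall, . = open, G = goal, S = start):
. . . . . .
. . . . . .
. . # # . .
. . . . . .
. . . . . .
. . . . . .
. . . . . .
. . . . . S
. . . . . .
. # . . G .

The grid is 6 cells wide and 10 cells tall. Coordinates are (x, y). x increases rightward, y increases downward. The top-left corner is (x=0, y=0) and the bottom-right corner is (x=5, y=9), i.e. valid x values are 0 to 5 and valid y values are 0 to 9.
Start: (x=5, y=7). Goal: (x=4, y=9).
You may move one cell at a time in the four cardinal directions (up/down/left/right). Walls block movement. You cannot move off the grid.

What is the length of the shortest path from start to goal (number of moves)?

Answer: Shortest path length: 3

Derivation:
BFS from (x=5, y=7) until reaching (x=4, y=9):
  Distance 0: (x=5, y=7)
  Distance 1: (x=5, y=6), (x=4, y=7), (x=5, y=8)
  Distance 2: (x=5, y=5), (x=4, y=6), (x=3, y=7), (x=4, y=8), (x=5, y=9)
  Distance 3: (x=5, y=4), (x=4, y=5), (x=3, y=6), (x=2, y=7), (x=3, y=8), (x=4, y=9)  <- goal reached here
One shortest path (3 moves): (x=5, y=7) -> (x=4, y=7) -> (x=4, y=8) -> (x=4, y=9)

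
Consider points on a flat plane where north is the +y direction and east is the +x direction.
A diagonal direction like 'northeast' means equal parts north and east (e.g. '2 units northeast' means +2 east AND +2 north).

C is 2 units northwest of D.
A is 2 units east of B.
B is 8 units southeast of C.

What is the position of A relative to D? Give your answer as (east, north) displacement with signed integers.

Answer: A is at (east=8, north=-6) relative to D.

Derivation:
Place D at the origin (east=0, north=0).
  C is 2 units northwest of D: delta (east=-2, north=+2); C at (east=-2, north=2).
  B is 8 units southeast of C: delta (east=+8, north=-8); B at (east=6, north=-6).
  A is 2 units east of B: delta (east=+2, north=+0); A at (east=8, north=-6).
Therefore A relative to D: (east=8, north=-6).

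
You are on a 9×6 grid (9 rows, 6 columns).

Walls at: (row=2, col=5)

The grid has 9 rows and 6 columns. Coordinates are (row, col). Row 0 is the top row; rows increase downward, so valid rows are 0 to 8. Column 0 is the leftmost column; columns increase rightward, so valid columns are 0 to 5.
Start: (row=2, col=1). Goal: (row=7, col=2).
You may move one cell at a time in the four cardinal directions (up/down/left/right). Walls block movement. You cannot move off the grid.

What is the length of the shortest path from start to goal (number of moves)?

BFS from (row=2, col=1) until reaching (row=7, col=2):
  Distance 0: (row=2, col=1)
  Distance 1: (row=1, col=1), (row=2, col=0), (row=2, col=2), (row=3, col=1)
  Distance 2: (row=0, col=1), (row=1, col=0), (row=1, col=2), (row=2, col=3), (row=3, col=0), (row=3, col=2), (row=4, col=1)
  Distance 3: (row=0, col=0), (row=0, col=2), (row=1, col=3), (row=2, col=4), (row=3, col=3), (row=4, col=0), (row=4, col=2), (row=5, col=1)
  Distance 4: (row=0, col=3), (row=1, col=4), (row=3, col=4), (row=4, col=3), (row=5, col=0), (row=5, col=2), (row=6, col=1)
  Distance 5: (row=0, col=4), (row=1, col=5), (row=3, col=5), (row=4, col=4), (row=5, col=3), (row=6, col=0), (row=6, col=2), (row=7, col=1)
  Distance 6: (row=0, col=5), (row=4, col=5), (row=5, col=4), (row=6, col=3), (row=7, col=0), (row=7, col=2), (row=8, col=1)  <- goal reached here
One shortest path (6 moves): (row=2, col=1) -> (row=2, col=2) -> (row=3, col=2) -> (row=4, col=2) -> (row=5, col=2) -> (row=6, col=2) -> (row=7, col=2)

Answer: Shortest path length: 6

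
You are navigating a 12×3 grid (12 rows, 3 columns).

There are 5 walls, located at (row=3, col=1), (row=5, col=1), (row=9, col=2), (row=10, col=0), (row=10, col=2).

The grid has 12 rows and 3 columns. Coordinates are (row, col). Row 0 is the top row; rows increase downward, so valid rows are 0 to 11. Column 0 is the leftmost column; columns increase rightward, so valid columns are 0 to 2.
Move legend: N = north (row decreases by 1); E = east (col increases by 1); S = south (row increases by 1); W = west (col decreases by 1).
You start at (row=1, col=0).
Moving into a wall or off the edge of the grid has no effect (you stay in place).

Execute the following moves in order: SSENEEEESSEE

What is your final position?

Answer: Final position: (row=4, col=2)

Derivation:
Start: (row=1, col=0)
  S (south): (row=1, col=0) -> (row=2, col=0)
  S (south): (row=2, col=0) -> (row=3, col=0)
  E (east): blocked, stay at (row=3, col=0)
  N (north): (row=3, col=0) -> (row=2, col=0)
  E (east): (row=2, col=0) -> (row=2, col=1)
  E (east): (row=2, col=1) -> (row=2, col=2)
  E (east): blocked, stay at (row=2, col=2)
  E (east): blocked, stay at (row=2, col=2)
  S (south): (row=2, col=2) -> (row=3, col=2)
  S (south): (row=3, col=2) -> (row=4, col=2)
  E (east): blocked, stay at (row=4, col=2)
  E (east): blocked, stay at (row=4, col=2)
Final: (row=4, col=2)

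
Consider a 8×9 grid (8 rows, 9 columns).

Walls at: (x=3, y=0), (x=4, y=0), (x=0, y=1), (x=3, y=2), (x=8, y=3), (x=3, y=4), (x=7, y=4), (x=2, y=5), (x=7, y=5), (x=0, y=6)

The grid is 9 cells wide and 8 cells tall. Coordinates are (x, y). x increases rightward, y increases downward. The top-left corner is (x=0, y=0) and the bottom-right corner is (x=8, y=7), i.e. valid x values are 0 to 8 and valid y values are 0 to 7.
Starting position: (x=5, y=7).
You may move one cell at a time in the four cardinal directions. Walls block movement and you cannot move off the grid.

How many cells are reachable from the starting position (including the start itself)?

BFS flood-fill from (x=5, y=7):
  Distance 0: (x=5, y=7)
  Distance 1: (x=5, y=6), (x=4, y=7), (x=6, y=7)
  Distance 2: (x=5, y=5), (x=4, y=6), (x=6, y=6), (x=3, y=7), (x=7, y=7)
  Distance 3: (x=5, y=4), (x=4, y=5), (x=6, y=5), (x=3, y=6), (x=7, y=6), (x=2, y=7), (x=8, y=7)
  Distance 4: (x=5, y=3), (x=4, y=4), (x=6, y=4), (x=3, y=5), (x=2, y=6), (x=8, y=6), (x=1, y=7)
  Distance 5: (x=5, y=2), (x=4, y=3), (x=6, y=3), (x=8, y=5), (x=1, y=6), (x=0, y=7)
  Distance 6: (x=5, y=1), (x=4, y=2), (x=6, y=2), (x=3, y=3), (x=7, y=3), (x=8, y=4), (x=1, y=5)
  Distance 7: (x=5, y=0), (x=4, y=1), (x=6, y=1), (x=7, y=2), (x=2, y=3), (x=1, y=4), (x=0, y=5)
  Distance 8: (x=6, y=0), (x=3, y=1), (x=7, y=1), (x=2, y=2), (x=8, y=2), (x=1, y=3), (x=0, y=4), (x=2, y=4)
  Distance 9: (x=7, y=0), (x=2, y=1), (x=8, y=1), (x=1, y=2), (x=0, y=3)
  Distance 10: (x=2, y=0), (x=8, y=0), (x=1, y=1), (x=0, y=2)
  Distance 11: (x=1, y=0)
  Distance 12: (x=0, y=0)
Total reachable: 62 (grid has 62 open cells total)

Answer: Reachable cells: 62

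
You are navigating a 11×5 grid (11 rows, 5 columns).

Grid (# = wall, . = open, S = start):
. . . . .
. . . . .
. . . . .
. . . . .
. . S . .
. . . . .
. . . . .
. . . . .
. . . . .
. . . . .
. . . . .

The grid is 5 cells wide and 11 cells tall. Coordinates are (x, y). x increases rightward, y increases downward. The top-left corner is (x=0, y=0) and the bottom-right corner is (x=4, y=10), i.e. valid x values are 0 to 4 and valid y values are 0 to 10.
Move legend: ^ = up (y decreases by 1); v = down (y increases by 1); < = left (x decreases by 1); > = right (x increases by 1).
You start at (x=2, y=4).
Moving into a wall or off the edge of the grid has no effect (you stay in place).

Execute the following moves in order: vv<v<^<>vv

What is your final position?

Start: (x=2, y=4)
  v (down): (x=2, y=4) -> (x=2, y=5)
  v (down): (x=2, y=5) -> (x=2, y=6)
  < (left): (x=2, y=6) -> (x=1, y=6)
  v (down): (x=1, y=6) -> (x=1, y=7)
  < (left): (x=1, y=7) -> (x=0, y=7)
  ^ (up): (x=0, y=7) -> (x=0, y=6)
  < (left): blocked, stay at (x=0, y=6)
  > (right): (x=0, y=6) -> (x=1, y=6)
  v (down): (x=1, y=6) -> (x=1, y=7)
  v (down): (x=1, y=7) -> (x=1, y=8)
Final: (x=1, y=8)

Answer: Final position: (x=1, y=8)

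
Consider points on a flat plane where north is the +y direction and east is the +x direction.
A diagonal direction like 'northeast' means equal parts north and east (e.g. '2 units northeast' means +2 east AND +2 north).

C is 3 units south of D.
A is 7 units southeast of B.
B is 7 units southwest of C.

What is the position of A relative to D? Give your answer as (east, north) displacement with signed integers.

Answer: A is at (east=0, north=-17) relative to D.

Derivation:
Place D at the origin (east=0, north=0).
  C is 3 units south of D: delta (east=+0, north=-3); C at (east=0, north=-3).
  B is 7 units southwest of C: delta (east=-7, north=-7); B at (east=-7, north=-10).
  A is 7 units southeast of B: delta (east=+7, north=-7); A at (east=0, north=-17).
Therefore A relative to D: (east=0, north=-17).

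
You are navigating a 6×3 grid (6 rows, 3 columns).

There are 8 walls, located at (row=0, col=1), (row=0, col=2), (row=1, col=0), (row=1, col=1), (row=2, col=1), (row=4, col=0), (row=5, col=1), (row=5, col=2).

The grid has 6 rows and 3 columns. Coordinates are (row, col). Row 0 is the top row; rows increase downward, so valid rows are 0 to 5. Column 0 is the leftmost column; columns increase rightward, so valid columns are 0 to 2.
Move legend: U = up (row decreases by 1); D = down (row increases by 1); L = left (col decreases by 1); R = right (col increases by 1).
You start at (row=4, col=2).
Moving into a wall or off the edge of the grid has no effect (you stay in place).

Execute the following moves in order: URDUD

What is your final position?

Start: (row=4, col=2)
  U (up): (row=4, col=2) -> (row=3, col=2)
  R (right): blocked, stay at (row=3, col=2)
  D (down): (row=3, col=2) -> (row=4, col=2)
  U (up): (row=4, col=2) -> (row=3, col=2)
  D (down): (row=3, col=2) -> (row=4, col=2)
Final: (row=4, col=2)

Answer: Final position: (row=4, col=2)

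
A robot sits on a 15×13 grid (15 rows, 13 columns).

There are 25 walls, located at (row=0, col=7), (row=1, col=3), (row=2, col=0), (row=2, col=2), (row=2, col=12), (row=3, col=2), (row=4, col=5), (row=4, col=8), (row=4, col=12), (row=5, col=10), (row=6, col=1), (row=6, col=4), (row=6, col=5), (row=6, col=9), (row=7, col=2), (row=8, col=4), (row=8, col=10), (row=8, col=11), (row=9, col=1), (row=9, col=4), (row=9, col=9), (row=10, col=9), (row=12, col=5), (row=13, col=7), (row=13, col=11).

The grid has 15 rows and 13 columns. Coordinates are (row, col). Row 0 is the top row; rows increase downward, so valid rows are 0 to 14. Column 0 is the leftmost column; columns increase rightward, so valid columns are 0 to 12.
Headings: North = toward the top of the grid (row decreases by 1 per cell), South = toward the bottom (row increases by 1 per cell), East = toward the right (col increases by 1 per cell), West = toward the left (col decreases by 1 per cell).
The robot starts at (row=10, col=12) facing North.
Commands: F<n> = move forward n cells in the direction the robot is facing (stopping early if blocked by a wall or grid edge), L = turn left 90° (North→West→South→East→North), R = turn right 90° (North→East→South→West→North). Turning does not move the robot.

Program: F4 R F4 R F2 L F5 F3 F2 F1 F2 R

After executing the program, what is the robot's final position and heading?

Start: (row=10, col=12), facing North
  F4: move forward 4, now at (row=6, col=12)
  R: turn right, now facing East
  F4: move forward 0/4 (blocked), now at (row=6, col=12)
  R: turn right, now facing South
  F2: move forward 2, now at (row=8, col=12)
  L: turn left, now facing East
  F5: move forward 0/5 (blocked), now at (row=8, col=12)
  F3: move forward 0/3 (blocked), now at (row=8, col=12)
  F2: move forward 0/2 (blocked), now at (row=8, col=12)
  F1: move forward 0/1 (blocked), now at (row=8, col=12)
  F2: move forward 0/2 (blocked), now at (row=8, col=12)
  R: turn right, now facing South
Final: (row=8, col=12), facing South

Answer: Final position: (row=8, col=12), facing South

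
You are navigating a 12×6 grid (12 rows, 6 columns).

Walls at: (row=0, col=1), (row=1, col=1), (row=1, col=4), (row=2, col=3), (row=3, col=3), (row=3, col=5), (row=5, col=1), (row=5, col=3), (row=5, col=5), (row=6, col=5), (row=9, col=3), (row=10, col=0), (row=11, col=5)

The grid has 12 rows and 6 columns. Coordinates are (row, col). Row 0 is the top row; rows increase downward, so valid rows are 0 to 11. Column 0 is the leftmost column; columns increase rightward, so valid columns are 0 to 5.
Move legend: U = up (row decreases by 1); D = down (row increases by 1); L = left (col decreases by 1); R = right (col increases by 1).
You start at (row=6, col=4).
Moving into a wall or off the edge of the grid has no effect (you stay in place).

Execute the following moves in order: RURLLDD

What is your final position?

Answer: Final position: (row=7, col=4)

Derivation:
Start: (row=6, col=4)
  R (right): blocked, stay at (row=6, col=4)
  U (up): (row=6, col=4) -> (row=5, col=4)
  R (right): blocked, stay at (row=5, col=4)
  L (left): blocked, stay at (row=5, col=4)
  L (left): blocked, stay at (row=5, col=4)
  D (down): (row=5, col=4) -> (row=6, col=4)
  D (down): (row=6, col=4) -> (row=7, col=4)
Final: (row=7, col=4)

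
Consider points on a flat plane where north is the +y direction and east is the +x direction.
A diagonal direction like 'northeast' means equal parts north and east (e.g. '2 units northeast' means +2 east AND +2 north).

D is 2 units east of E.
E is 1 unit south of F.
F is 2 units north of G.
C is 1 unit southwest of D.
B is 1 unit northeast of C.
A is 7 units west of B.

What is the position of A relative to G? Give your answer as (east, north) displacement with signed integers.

Place G at the origin (east=0, north=0).
  F is 2 units north of G: delta (east=+0, north=+2); F at (east=0, north=2).
  E is 1 unit south of F: delta (east=+0, north=-1); E at (east=0, north=1).
  D is 2 units east of E: delta (east=+2, north=+0); D at (east=2, north=1).
  C is 1 unit southwest of D: delta (east=-1, north=-1); C at (east=1, north=0).
  B is 1 unit northeast of C: delta (east=+1, north=+1); B at (east=2, north=1).
  A is 7 units west of B: delta (east=-7, north=+0); A at (east=-5, north=1).
Therefore A relative to G: (east=-5, north=1).

Answer: A is at (east=-5, north=1) relative to G.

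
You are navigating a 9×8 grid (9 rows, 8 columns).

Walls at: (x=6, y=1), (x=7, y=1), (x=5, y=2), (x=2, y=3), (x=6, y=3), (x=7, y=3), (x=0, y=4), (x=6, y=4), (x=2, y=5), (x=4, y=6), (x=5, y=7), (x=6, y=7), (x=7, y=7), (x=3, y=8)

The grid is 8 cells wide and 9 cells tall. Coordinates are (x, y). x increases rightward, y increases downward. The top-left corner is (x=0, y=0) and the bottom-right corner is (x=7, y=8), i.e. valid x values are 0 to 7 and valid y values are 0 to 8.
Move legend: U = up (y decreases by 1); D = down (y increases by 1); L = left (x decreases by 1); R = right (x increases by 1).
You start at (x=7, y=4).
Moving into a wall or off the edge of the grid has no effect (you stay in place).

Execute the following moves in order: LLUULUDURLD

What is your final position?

Answer: Final position: (x=7, y=5)

Derivation:
Start: (x=7, y=4)
  L (left): blocked, stay at (x=7, y=4)
  L (left): blocked, stay at (x=7, y=4)
  U (up): blocked, stay at (x=7, y=4)
  U (up): blocked, stay at (x=7, y=4)
  L (left): blocked, stay at (x=7, y=4)
  U (up): blocked, stay at (x=7, y=4)
  D (down): (x=7, y=4) -> (x=7, y=5)
  U (up): (x=7, y=5) -> (x=7, y=4)
  R (right): blocked, stay at (x=7, y=4)
  L (left): blocked, stay at (x=7, y=4)
  D (down): (x=7, y=4) -> (x=7, y=5)
Final: (x=7, y=5)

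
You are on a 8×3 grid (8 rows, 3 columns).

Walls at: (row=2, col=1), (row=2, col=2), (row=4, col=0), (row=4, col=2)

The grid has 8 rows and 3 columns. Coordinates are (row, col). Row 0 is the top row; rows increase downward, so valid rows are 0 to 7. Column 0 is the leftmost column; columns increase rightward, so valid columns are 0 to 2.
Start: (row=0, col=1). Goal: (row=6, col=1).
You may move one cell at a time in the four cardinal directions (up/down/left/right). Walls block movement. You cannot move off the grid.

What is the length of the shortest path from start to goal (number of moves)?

Answer: Shortest path length: 8

Derivation:
BFS from (row=0, col=1) until reaching (row=6, col=1):
  Distance 0: (row=0, col=1)
  Distance 1: (row=0, col=0), (row=0, col=2), (row=1, col=1)
  Distance 2: (row=1, col=0), (row=1, col=2)
  Distance 3: (row=2, col=0)
  Distance 4: (row=3, col=0)
  Distance 5: (row=3, col=1)
  Distance 6: (row=3, col=2), (row=4, col=1)
  Distance 7: (row=5, col=1)
  Distance 8: (row=5, col=0), (row=5, col=2), (row=6, col=1)  <- goal reached here
One shortest path (8 moves): (row=0, col=1) -> (row=0, col=0) -> (row=1, col=0) -> (row=2, col=0) -> (row=3, col=0) -> (row=3, col=1) -> (row=4, col=1) -> (row=5, col=1) -> (row=6, col=1)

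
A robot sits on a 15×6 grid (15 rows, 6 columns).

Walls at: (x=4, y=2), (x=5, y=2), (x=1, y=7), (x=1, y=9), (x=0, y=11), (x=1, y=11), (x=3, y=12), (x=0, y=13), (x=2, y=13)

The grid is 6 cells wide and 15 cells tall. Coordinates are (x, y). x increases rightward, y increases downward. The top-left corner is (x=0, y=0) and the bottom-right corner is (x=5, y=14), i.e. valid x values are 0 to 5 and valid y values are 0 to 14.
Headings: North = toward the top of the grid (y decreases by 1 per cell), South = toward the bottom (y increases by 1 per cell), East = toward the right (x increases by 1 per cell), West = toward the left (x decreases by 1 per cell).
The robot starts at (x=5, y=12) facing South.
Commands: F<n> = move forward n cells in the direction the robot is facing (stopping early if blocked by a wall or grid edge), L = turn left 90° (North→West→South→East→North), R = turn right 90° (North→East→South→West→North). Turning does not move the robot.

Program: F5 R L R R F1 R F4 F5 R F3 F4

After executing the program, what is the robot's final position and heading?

Start: (x=5, y=12), facing South
  F5: move forward 2/5 (blocked), now at (x=5, y=14)
  R: turn right, now facing West
  L: turn left, now facing South
  R: turn right, now facing West
  R: turn right, now facing North
  F1: move forward 1, now at (x=5, y=13)
  R: turn right, now facing East
  F4: move forward 0/4 (blocked), now at (x=5, y=13)
  F5: move forward 0/5 (blocked), now at (x=5, y=13)
  R: turn right, now facing South
  F3: move forward 1/3 (blocked), now at (x=5, y=14)
  F4: move forward 0/4 (blocked), now at (x=5, y=14)
Final: (x=5, y=14), facing South

Answer: Final position: (x=5, y=14), facing South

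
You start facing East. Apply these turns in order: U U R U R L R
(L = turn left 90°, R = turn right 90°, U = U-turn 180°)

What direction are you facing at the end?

Start: East
  U (U-turn (180°)) -> West
  U (U-turn (180°)) -> East
  R (right (90° clockwise)) -> South
  U (U-turn (180°)) -> North
  R (right (90° clockwise)) -> East
  L (left (90° counter-clockwise)) -> North
  R (right (90° clockwise)) -> East
Final: East

Answer: Final heading: East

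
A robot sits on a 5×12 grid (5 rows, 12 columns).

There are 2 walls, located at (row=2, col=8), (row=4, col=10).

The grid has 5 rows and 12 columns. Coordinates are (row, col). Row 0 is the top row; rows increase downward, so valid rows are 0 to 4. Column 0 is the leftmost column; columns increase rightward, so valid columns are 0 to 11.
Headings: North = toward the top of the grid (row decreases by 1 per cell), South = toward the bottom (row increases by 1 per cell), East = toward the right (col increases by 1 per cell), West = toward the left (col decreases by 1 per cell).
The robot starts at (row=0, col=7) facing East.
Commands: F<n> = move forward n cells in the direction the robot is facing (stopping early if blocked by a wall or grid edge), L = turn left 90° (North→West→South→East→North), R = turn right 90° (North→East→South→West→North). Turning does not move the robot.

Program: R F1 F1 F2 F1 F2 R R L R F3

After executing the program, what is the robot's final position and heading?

Answer: Final position: (row=1, col=7), facing North

Derivation:
Start: (row=0, col=7), facing East
  R: turn right, now facing South
  F1: move forward 1, now at (row=1, col=7)
  F1: move forward 1, now at (row=2, col=7)
  F2: move forward 2, now at (row=4, col=7)
  F1: move forward 0/1 (blocked), now at (row=4, col=7)
  F2: move forward 0/2 (blocked), now at (row=4, col=7)
  R: turn right, now facing West
  R: turn right, now facing North
  L: turn left, now facing West
  R: turn right, now facing North
  F3: move forward 3, now at (row=1, col=7)
Final: (row=1, col=7), facing North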